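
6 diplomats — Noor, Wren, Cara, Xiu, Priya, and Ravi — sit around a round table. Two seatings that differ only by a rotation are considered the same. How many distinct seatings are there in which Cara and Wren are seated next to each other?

Treat {Cara, Wren} as one unit (2 internal orders) and seat the resulting 5 units around the table: (4)! circular arrangements.
So 2 × (4)! = 2 × 24 = 48.

48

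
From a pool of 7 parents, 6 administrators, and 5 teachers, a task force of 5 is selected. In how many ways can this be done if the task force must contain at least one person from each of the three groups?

Total 5-person selections from all 18: C(18,5) = 8568.
Selections missing a whole group: no parents → C(11,5) = 462; no administrators → C(12,5) = 792; no teachers → C(13,5) = 1287.
Add back selections omitting two groups (i.e. drawn from a single group): C(7,5) + C(6,5) + C(5,5) = 28.
By inclusion–exclusion: 8568 − 2541 + 28 = 6055.

6055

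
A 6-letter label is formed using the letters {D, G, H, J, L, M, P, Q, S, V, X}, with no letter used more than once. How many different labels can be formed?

With no repetition, fill the 6 letters in order: 11 choices, then 10, down to 6.
11 × 10 × 9 × 8 × 7 × 6 = 332640.

332640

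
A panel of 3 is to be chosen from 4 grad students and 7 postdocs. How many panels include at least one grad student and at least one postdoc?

126

Unrestricted: C(11,3) = 165 ways to pick any 3 of the 11.
Subtract selections that omit an entire group: no grad students → C(7,3) = 35; no postdocs → C(4,3) = 4.
Both groups omitted at once is impossible, so 165 − 39 = 126.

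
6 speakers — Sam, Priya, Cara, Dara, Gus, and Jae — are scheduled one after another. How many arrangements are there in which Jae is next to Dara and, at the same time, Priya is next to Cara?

Treat {Jae,Dara} as one block (2 orders) and {Priya,Cara} as another (2 orders).
That leaves 4 units to arrange: 2 × 2 × 4! = 4 × 24 = 96.

96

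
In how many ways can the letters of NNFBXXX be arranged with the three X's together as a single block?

Treat the 3 copies of X as a single block. The multiset to arrange is then {XXX, B, F, N, N}, 5 items in all.
That gives (5)!/(2!) = 60 arrangements.

60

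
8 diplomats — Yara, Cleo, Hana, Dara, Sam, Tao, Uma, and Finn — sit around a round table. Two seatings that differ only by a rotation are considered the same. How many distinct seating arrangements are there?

5040

Seat Yara anywhere (absorbing the rotational symmetry), then permute the other 7: (7)! = 5040.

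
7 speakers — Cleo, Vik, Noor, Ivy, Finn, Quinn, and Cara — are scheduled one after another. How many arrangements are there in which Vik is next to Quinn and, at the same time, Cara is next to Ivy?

480

Treat {Vik,Quinn} as one block (2 orders) and {Cara,Ivy} as another (2 orders).
That leaves 5 units to arrange: 2 × 2 × 5! = 4 × 120 = 480.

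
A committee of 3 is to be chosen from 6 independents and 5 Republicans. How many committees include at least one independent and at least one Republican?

135

Unrestricted: C(11,3) = 165 ways to pick any 3 of the 11.
Selections missing a whole group: no independents → C(5,3) = 10; no Republicans → C(6,3) = 20.
Both groups omitted at once is impossible, so 165 − 30 = 135.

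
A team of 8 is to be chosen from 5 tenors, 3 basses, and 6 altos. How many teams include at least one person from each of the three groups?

With no constraint there are C(14,8) = 3003 possible selections.
Selections missing a whole group: no tenors → C(9,8) = 9; no basses → C(11,8) = 165; no altos → C(8,8) = 1.
Add back selections omitting two groups (i.e. drawn from a single group): C(5,8) + C(3,8) + C(6,8) = 0.
By inclusion–exclusion: 3003 − 175 + 0 = 2828.

2828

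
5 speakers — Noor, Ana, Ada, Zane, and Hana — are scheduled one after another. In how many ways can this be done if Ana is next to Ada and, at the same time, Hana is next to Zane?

Treat {Ana,Ada} as one block (2 orders) and {Hana,Zane} as another (2 orders).
That leaves 3 units to arrange: 2 × 2 × 3! = 4 × 6 = 24.

24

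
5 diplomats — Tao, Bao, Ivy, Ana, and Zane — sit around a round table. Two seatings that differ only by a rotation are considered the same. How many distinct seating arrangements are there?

Seat Tao anywhere (absorbing the rotational symmetry), then permute the other 4: (4)! = 24.

24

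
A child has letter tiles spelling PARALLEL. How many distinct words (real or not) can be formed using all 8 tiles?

PARALLEL has 8 letters with A appearing twice and L appearing 3 times.
The number of distinct arrangements is 8!/(3!·2!) = 40320/12 = 3360.

3360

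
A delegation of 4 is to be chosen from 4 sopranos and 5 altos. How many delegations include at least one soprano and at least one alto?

120

Unrestricted: C(9,4) = 126 ways to pick any 4 of the 9.
Subtract selections that omit an entire group: no sopranos → C(5,4) = 5; no altos → C(4,4) = 1.
Both groups omitted at once is impossible, so 126 − 6 = 120.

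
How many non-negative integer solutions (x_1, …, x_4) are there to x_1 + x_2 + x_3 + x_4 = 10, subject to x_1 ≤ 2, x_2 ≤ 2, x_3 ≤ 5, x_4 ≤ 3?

10

By stars and bars, unrestricted non-negative solutions to x_1+…+x_4 = 10 number C(10+3,3) = 286.
Subtract solutions that violate a single cap (substitute x_i' = x_i − (cap_i+1)): x_1 ≥ 3 gives C(10,3) = 120; x_2 ≥ 3 gives C(10,3) = 120; x_3 ≥ 6 gives C(7,3) = 35; x_4 ≥ 4 gives C(9,3) = 84. Together 359.
Add back pairs where two caps are both exceeded: 35 + 4 + 20 + 4 + 20 + 1 = 84.
Subtract triples: 0 + 1 + 0 + 0 = 1.
By inclusion–exclusion the count is 286 − 359 + 84 − 1 = 10.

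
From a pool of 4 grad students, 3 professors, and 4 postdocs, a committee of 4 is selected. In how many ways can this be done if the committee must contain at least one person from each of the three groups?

192

Unrestricted: C(11,4) = 330 ways to pick any 4 of the 11.
Selections missing a whole group: no grad students → C(7,4) = 35; no professors → C(8,4) = 70; no postdocs → C(7,4) = 35.
Add back selections omitting two groups (i.e. drawn from a single group): C(4,4) + C(3,4) + C(4,4) = 2.
By inclusion–exclusion: 330 − 140 + 2 = 192.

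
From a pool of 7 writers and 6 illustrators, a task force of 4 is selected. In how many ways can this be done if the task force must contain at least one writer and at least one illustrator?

665

With no constraint there are C(13,4) = 715 possible selections.
Subtract selections that omit an entire group: no writers → C(6,4) = 15; no illustrators → C(7,4) = 35.
Both groups omitted at once is impossible, so 715 − 50 = 665.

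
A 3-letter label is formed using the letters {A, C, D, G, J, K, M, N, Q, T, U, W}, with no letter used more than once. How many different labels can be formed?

1320

Choose and order 3 of the 12 symbols: the first letter has 12 options, the next 11, then 10.
That product is 12 × 11 × 10 = 1320.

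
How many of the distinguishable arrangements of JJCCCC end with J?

5

Fix J in the last position and arrange the remaining 5 letters.
Those 5 letters have C appearing 4 times, giving (5)!/(4!) = 5.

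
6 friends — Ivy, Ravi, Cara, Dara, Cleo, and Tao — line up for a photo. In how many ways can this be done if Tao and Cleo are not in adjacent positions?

There are 6! = 720 arrangements in all. If Tao and Cleo are adjacent, merging them into one block gives 2·(5)! = 240 arrangements.
So 720 − 240 = 480 arrangements keep them apart.

480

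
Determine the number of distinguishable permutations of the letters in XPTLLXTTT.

3780

Letter multiplicities in XPTLLXTTT: L×2, P×1, T×4, X×2.
So there are 9! / (4!·2!·2!) = 3780 distinguishable arrangements.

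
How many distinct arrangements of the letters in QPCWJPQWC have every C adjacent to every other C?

5040

Treat the 2 copies of C as a single block. The multiset to arrange is then {CC, J, P, P, Q, Q, W, W}, 8 items in all.
That gives (8)!/(2!·2!·2!) = 5040 arrangements.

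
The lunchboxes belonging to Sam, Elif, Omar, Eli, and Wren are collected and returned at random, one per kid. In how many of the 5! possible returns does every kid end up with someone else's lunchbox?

44

Count assignments avoiding every fixed point. For any j of the 5 kids fixed to their own lunchbox, the other 5−j can be arranged in (5−j)! ways.
By inclusion–exclusion this is Σ_{j=0}^{5} (−1)^j C(5,j)·(5−j)!.
Computing: 120 − 120 + 60 − 20 + 5 − 1 = 44.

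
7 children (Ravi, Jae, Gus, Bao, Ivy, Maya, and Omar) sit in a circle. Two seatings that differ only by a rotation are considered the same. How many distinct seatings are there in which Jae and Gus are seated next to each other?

240

Treat {Jae, Gus} as one unit (2 internal orders) and seat the resulting 6 units around the table: (5)! circular arrangements.
So 2 × (5)! = 2 × 120 = 240.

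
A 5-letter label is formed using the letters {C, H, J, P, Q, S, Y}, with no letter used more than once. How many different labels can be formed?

Choose and order 5 of the 7 symbols: the first letter has 7 options, the next 6, and so on down to 3.
That product is 7 × 6 × 5 × 4 × 3 = 2520.

2520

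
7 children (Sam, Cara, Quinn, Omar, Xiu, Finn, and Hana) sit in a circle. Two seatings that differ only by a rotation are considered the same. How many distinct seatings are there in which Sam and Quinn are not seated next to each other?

480

All circular seatings of 7 people number (6)! = 720.
Seatings with Sam beside Quinn: treat them as a block with 2 internal orders, giving 2 × (5)! = 240.
Subtracting, 720 − 240 = 480.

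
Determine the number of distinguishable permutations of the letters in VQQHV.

The 5 letters of VQQHV have repeats: Q appearing twice and V appearing twice.
So there are 5! / (2!·2!) = 30 distinguishable arrangements.

30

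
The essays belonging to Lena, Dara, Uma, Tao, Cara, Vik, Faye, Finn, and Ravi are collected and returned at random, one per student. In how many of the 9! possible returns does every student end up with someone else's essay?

Let Aᵢ be the assignments in which student i gets their own essay. We want the size of the complement of A₁∪…∪A_9.
By inclusion–exclusion this is Σ_{j=0}^{9} (−1)^j C(9,j)·(9−j)!.
Computing: 362880 − 362880 + 181440 − 60480 + 15120 − 3024 + 504 − 72 + 9 − 1 = 133496.

133496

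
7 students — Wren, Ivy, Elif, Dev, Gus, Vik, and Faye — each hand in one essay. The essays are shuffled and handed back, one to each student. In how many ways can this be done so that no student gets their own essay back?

Let Aᵢ be the assignments in which student i gets their own essay. We want the size of the complement of A₁∪…∪A_7.
By inclusion–exclusion this is Σ_{j=0}^{7} (−1)^j C(7,j)·(7−j)!.
Computing: 5040 − 5040 + 2520 − 840 + 210 − 42 + 7 − 1 = 1854.

1854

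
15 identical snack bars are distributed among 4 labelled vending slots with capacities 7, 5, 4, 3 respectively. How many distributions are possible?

34

Without the upper bounds there are C(18,3) = 816 ways to split 15 among 4 vending slots.
Subtract solutions that violate a single cap (substitute x_i' = x_i − (cap_i+1)): x_1 ≥ 8 gives C(10,3) = 120; x_2 ≥ 6 gives C(12,3) = 220; x_3 ≥ 5 gives C(13,3) = 286; x_4 ≥ 4 gives C(14,3) = 364. Together 990.
Add back pairs where two caps are both exceeded: 4 + 10 + 20 + 35 + 56 + 84 = 209.
Subtract triples: 0 + 0 + 0 + 1 = 1.
By inclusion–exclusion the count is 816 − 990 + 209 − 1 = 34.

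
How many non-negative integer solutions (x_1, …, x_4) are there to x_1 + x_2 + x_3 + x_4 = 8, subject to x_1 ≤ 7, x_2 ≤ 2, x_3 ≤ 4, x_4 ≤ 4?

70

Without the upper bounds there are C(11,3) = 165 ways to split 8 among 4 variables.
Subtract solutions that violate a single cap (substitute x_i' = x_i − (cap_i+1)): x_1 ≥ 8 gives C(3,3) = 1; x_2 ≥ 3 gives C(8,3) = 56; x_3 ≥ 5 gives C(6,3) = 20; x_4 ≥ 5 gives C(6,3) = 20. Together 97.
Add back pairs where two caps are both exceeded: 0 + 0 + 0 + 1 + 1 + 0 = 2.
By inclusion–exclusion the count is 165 − 97 + 2 = 70.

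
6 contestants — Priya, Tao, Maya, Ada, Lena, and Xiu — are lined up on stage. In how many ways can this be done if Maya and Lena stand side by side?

240

Place the 4 others and the Maya-Lena pair as 5 objects in a line; the pair has 2 internal arrangements.
That gives 2 × 5! = 2 × 120 = 240.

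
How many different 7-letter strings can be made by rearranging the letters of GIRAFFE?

The 7 letters of GIRAFFE have repeats: F appearing twice.
So there are 7! / (2!) = 2520 distinguishable arrangements.

2520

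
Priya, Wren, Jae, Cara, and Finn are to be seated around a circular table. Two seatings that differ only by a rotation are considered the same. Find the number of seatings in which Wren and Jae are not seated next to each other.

12

All circular seatings of 5 people number (4)! = 24.
Seatings with Wren beside Jae: treat them as a block with 2 internal orders, giving 2 × (3)! = 12.
Subtracting, 24 − 12 = 12.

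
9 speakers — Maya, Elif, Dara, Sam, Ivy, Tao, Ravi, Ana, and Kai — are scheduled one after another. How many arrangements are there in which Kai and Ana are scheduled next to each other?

80640

Glue Kai and Ana into one block (2 internal orders), leaving 8 units to arrange in a row.
That gives 2 × 8! = 2 × 40320 = 80640.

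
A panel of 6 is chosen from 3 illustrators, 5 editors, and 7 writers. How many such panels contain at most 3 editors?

Split by how many editors are chosen (0 through 3).
Sum: C(5,0)·C(10,6) + C(5,1)·C(10,5) + C(5,2)·C(10,4) + C(5,3)·C(10,3) = 210 + 1260 + 2100 + 1200 = 4770.

4770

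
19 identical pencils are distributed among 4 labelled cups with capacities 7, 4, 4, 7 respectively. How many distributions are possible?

Without the upper bounds there are C(22,3) = 1540 ways to split 19 among 4 cups.
Subtract solutions that violate a single cap (substitute x_i' = x_i − (cap_i+1)): x_1 ≥ 8 gives C(14,3) = 364; x_2 ≥ 5 gives C(17,3) = 680; x_3 ≥ 5 gives C(17,3) = 680; x_4 ≥ 8 gives C(14,3) = 364. Together 2088.
Add back pairs where two caps are both exceeded: 84 + 84 + 20 + 220 + 84 + 84 = 576.
Subtract triples: 4 + 0 + 0 + 4 = 8.
By inclusion–exclusion the count is 1540 − 2088 + 576 − 8 = 20.

20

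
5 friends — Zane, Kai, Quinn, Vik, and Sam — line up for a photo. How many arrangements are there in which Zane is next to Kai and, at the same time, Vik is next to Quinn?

24

Treat {Zane,Kai} as one block (2 orders) and {Vik,Quinn} as another (2 orders).
That leaves 3 units to arrange: 2 × 2 × 3! = 4 × 6 = 24.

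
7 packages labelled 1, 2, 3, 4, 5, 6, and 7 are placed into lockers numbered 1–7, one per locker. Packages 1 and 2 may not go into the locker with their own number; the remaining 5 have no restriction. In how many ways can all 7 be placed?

3720

Let Aᵢ (for i ∈ {1, 2}) be the placements that put package i in its forbidden locker. Any j of these fix j positions, leaving (7−j)! ways to fill the rest, and there are C(2,j) ways to pick which j.
By inclusion–exclusion, the number of valid placements is Σ_{j=0}^{2} (−1)^j C(2,j)·(7−j)!.
Computing: 5040 − 1440 + 120 = 3720.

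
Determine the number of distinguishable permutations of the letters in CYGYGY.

The 6 letters of CYGYGY have repeats: G appearing twice and Y appearing 3 times.
Dividing 6! = 720 by 3!·2! = 12 for the repeated letters gives 60.

60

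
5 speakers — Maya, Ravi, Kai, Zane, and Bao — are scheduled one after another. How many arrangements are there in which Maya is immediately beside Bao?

48

Treat {Maya, Bao} as a single unit. There are 4 units to order, and the pair itself can be ordered 2 ways.
That gives 2 × 4! = 2 × 24 = 48.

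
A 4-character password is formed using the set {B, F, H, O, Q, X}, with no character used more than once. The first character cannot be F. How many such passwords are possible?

The first character has 6−1 = 5 choices (anything except F).
The remaining 3 characters are filled from the other 5 symbols without repetition: 5 × 4 × 3 = 60.
Total: 5 × 60 = 300.

300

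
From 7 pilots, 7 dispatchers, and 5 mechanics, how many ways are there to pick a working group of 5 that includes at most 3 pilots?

11187

Split by how many pilots are chosen (0 through 3).
Sum: C(7,0)·C(12,5) + C(7,1)·C(12,4) + C(7,2)·C(12,3) + C(7,3)·C(12,2) = 792 + 3465 + 4620 + 2310 = 11187.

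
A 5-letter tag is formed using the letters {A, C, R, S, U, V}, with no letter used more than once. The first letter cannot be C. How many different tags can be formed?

600

The first letter has 6−1 = 5 choices (anything except C).
The remaining 4 letters are filled from the other 5 symbols without repetition: 5 × 4 × 3 × 2 = 120.
Total: 5 × 120 = 600.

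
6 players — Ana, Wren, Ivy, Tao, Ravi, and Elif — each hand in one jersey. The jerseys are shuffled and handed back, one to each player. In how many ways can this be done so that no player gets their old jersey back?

Count assignments avoiding every fixed point. For any j of the 6 players fixed to their old jersey, the other 6−j can be arranged in (6−j)! ways.
By inclusion–exclusion this is Σ_{j=0}^{6} (−1)^j C(6,j)·(6−j)!.
Computing: 720 − 720 + 360 − 120 + 30 − 6 + 1 = 265.

265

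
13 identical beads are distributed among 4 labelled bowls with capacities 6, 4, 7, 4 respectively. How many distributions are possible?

120

By stars and bars, unrestricted non-negative solutions to x_1+…+x_4 = 13 number C(13+3,3) = 560.
Subtract solutions that violate a single cap (substitute x_i' = x_i − (cap_i+1)): x_1 ≥ 7 gives C(9,3) = 84; x_2 ≥ 5 gives C(11,3) = 165; x_3 ≥ 8 gives C(8,3) = 56; x_4 ≥ 5 gives C(11,3) = 165. Together 470.
Add back pairs where two caps are both exceeded: 4 + 0 + 4 + 1 + 20 + 1 = 30.
By inclusion–exclusion the count is 560 − 470 + 30 = 120.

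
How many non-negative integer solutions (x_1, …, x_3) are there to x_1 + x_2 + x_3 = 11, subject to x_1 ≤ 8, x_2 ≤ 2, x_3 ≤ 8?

21

Ignoring the caps, the number of non-negative solutions to x_1+…+x_3 = 11 is C(13,2) = 78.
Subtract solutions that violate a single cap (substitute x_i' = x_i − (cap_i+1)): x_1 ≥ 9 gives C(4,2) = 6; x_2 ≥ 3 gives C(10,2) = 45; x_3 ≥ 9 gives C(4,2) = 6. Together 57.
No two caps can be exceeded simultaneously, so the pair terms are all 0.
By inclusion–exclusion the count is 78 − 57 + 0 = 21.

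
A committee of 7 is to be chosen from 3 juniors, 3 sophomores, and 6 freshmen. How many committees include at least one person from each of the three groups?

Unrestricted: C(12,7) = 792 ways to pick any 7 of the 12.
Subtract selections that omit an entire group: no juniors → C(9,7) = 36; no sophomores → C(9,7) = 36; no freshmen → C(6,7) = 0.
Add back selections omitting two groups (i.e. drawn from a single group): C(3,7) + C(3,7) + C(6,7) = 0.
By inclusion–exclusion: 792 − 72 + 0 = 720.

720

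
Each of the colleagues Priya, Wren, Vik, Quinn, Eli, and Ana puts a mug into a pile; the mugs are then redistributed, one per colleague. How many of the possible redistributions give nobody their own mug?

This is the derangement count D_6: permutations of 6 items with no fixed point.
By inclusion–exclusion this is Σ_{j=0}^{6} (−1)^j C(6,j)·(6−j)!.
Computing: 720 − 720 + 360 − 120 + 30 − 6 + 1 = 265.

265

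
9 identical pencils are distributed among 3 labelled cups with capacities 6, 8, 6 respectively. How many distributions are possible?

Without the upper bounds there are C(11,2) = 55 ways to split 9 among 3 cups.
Subtract solutions that violate a single cap (substitute x_i' = x_i − (cap_i+1)): x_1 ≥ 7 gives C(4,2) = 6; x_2 ≥ 9 gives C(2,2) = 1; x_3 ≥ 7 gives C(4,2) = 6. Together 13.
No two caps can be exceeded simultaneously, so the pair terms are all 0.
By inclusion–exclusion the count is 55 − 13 + 0 = 42.

42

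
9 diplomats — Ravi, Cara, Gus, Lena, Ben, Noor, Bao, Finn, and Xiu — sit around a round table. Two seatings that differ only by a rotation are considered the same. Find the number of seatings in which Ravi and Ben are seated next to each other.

Treat {Ravi, Ben} as one unit (2 internal orders) and seat the resulting 8 units around the table: (7)! circular arrangements.
So 2 × (7)! = 2 × 5040 = 10080.

10080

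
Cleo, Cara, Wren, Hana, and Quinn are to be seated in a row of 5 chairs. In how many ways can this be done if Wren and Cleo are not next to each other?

Of the 5! = 120 arrangements, those with Wren and Cleo adjacent number 2 × 4! = 48 (treat the pair as a block with 2 internal orders).
So 120 − 48 = 72 arrangements keep them apart.

72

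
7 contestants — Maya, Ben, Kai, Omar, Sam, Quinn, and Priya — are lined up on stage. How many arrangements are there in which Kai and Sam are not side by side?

3600

Of the 7! = 5040 arrangements, those with Kai and Sam adjacent number 2 × 6! = 1440 (treat the pair as a block with 2 internal orders).
So 5040 − 1440 = 3600 arrangements keep them apart.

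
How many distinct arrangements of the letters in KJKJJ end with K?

4

With the last slot taken by K, it remains to arrange the other 4 letters (JKJJ).
Those 4 letters have J appearing 3 times, giving (4)!/(3!) = 4.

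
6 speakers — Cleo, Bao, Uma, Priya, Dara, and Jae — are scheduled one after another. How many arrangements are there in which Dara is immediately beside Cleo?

Glue Dara and Cleo into one block (2 internal orders), leaving 5 units to arrange in a row.
So the count is 2·(5)! = 240.

240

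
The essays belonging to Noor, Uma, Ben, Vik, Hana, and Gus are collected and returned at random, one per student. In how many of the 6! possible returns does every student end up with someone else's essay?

Count assignments avoiding every fixed point. For any j of the 6 students fixed to their own essay, the other 6−j can be arranged in (6−j)! ways.
By inclusion–exclusion this is Σ_{j=0}^{6} (−1)^j C(6,j)·(6−j)!.
Computing: 720 − 720 + 360 − 120 + 30 − 6 + 1 = 265.

265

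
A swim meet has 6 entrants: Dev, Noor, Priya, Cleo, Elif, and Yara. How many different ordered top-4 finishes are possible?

360

There are 6 choices for 1st place, 5 for 2nd, and so on down to 3 for position 4.
That gives 6 × 5 × 4 × 3 = 360.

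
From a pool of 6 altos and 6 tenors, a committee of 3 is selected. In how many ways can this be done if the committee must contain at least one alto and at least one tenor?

180

With no constraint there are C(12,3) = 220 possible selections.
Selections missing a whole group: no altos → C(6,3) = 20; no tenors → C(6,3) = 20.
Both groups omitted at once is impossible, so 220 − 40 = 180.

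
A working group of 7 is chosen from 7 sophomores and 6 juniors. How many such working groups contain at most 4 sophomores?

Split by how many sophomores are chosen (0 through 4).
Sum: C(7,0)·C(6,7) + C(7,1)·C(6,6) + C(7,2)·C(6,5) + C(7,3)·C(6,4) + C(7,4)·C(6,3) = 0 + 7 + 126 + 525 + 700 = 1358.

1358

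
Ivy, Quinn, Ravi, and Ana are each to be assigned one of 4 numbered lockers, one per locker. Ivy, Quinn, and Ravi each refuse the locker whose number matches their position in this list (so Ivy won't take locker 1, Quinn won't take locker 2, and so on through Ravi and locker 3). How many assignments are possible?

Let Aᵢ (for i ∈ {1, 2, 3}) be the placements that put person i in their forbidden locker. Any j of these fix j positions, leaving (4−j)! ways to fill the rest, and there are C(3,j) ways to pick which j.
By inclusion–exclusion, the number of valid placements is Σ_{j=0}^{3} (−1)^j C(3,j)·(4−j)!.
Computing: 24 − 18 + 6 − 1 = 11.

11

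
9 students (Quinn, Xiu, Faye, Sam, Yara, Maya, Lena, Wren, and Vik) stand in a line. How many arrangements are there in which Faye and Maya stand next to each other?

Place the 7 others and the Faye-Maya pair as 8 objects in a line; the pair has 2 internal arrangements.
That gives 2 × 8! = 2 × 40320 = 80640.

80640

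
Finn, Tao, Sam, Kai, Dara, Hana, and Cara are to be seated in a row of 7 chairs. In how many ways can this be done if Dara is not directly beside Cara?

Of the 7! = 5040 arrangements, those with Dara and Cara adjacent number 2 × 6! = 1440 (treat the pair as a block with 2 internal orders).
So 5040 − 1440 = 3600 arrangements keep them apart.

3600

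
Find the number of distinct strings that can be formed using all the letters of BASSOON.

1260

BASSOON has 7 letters with O appearing twice and S appearing twice.
The number of distinct arrangements is 7!/(2!·2!) = 5040/4 = 1260.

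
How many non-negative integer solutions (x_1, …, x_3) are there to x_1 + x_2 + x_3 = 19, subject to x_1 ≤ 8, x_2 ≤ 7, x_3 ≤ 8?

15

By stars and bars, unrestricted non-negative solutions to x_1+…+x_3 = 19 number C(19+2,2) = 210.
Subtract solutions that violate a single cap (substitute x_i' = x_i − (cap_i+1)): x_1 ≥ 9 gives C(12,2) = 66; x_2 ≥ 8 gives C(13,2) = 78; x_3 ≥ 9 gives C(12,2) = 66. Together 210.
Add back pairs where two caps are both exceeded: 6 + 3 + 6 = 15.
By inclusion–exclusion the count is 210 − 210 + 15 = 15.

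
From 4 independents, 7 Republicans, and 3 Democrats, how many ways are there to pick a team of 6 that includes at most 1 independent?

Split by how many independents are chosen (0 through 1).
Sum: C(4,0)·C(10,6) + C(4,1)·C(10,5) = 210 + 1008 = 1218.

1218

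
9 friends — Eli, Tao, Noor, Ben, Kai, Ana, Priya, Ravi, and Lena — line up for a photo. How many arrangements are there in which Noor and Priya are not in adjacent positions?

There are 9! = 362880 arrangements in all. If Noor and Priya are adjacent, merging them into one block gives 2·(8)! = 80640 arrangements.
So 362880 − 80640 = 282240 arrangements keep them apart.

282240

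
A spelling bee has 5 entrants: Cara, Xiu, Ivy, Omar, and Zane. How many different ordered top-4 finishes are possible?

120

This is an ordered selection of 4 from 5: P(5,4).
That gives 5 × 4 × 3 × 2 = 120.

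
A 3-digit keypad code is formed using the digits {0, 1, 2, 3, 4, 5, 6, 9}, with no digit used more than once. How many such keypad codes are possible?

With no repetition, fill the 3 digits in order: 8 choices, then 7, down to 6.
8 × 7 × 6 = 336.

336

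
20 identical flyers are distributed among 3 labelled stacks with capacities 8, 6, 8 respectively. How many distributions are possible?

6

Ignoring the caps, the number of non-negative solutions to x_1+…+x_3 = 20 is C(22,2) = 231.
Subtract solutions that violate a single cap (substitute x_i' = x_i − (cap_i+1)): x_1 ≥ 9 gives C(13,2) = 78; x_2 ≥ 7 gives C(15,2) = 105; x_3 ≥ 9 gives C(13,2) = 78. Together 261.
Add back pairs where two caps are both exceeded: 15 + 6 + 15 = 36.
By inclusion–exclusion the count is 231 − 261 + 36 = 6.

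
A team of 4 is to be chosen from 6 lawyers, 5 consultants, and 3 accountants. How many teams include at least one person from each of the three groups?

495

With no constraint there are C(14,4) = 1001 possible selections.
Subtract selections that omit an entire group: no lawyers → C(8,4) = 70; no consultants → C(9,4) = 126; no accountants → C(11,4) = 330.
Add back selections omitting two groups (i.e. drawn from a single group): C(6,4) + C(5,4) + C(3,4) = 20.
By inclusion–exclusion: 1001 − 526 + 20 = 495.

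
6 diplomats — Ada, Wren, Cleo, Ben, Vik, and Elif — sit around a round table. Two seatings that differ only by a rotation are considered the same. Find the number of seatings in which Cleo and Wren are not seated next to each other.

72

All circular seatings of 6 people number (5)! = 120.
Those with Cleo next to Wren: fuse the pair into one unit and seat 5 units around a circle — 2·(4)! = 48.
Subtracting, 120 − 48 = 72.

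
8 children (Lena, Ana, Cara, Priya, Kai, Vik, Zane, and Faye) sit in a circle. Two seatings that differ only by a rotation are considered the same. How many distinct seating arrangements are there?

5040

Seat Lena anywhere (absorbing the rotational symmetry), then permute the other 7: (7)! = 5040.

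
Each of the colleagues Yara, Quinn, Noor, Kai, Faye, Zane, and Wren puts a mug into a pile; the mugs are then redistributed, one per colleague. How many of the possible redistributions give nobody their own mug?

This is the derangement count D_7: permutations of 7 items with no fixed point.
By inclusion–exclusion this is Σ_{j=0}^{7} (−1)^j C(7,j)·(7−j)!.
Computing: 5040 − 5040 + 2520 − 840 + 210 − 42 + 7 − 1 = 1854.

1854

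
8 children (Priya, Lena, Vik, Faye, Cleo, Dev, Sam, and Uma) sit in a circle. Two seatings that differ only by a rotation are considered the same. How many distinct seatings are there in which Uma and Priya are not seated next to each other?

3600

Without the restriction there are (7)! = 5040 seatings.
Those with Uma next to Priya: fuse the pair into one unit and seat 7 units around a circle — 2·(6)! = 1440.
Subtracting, 5040 − 1440 = 3600.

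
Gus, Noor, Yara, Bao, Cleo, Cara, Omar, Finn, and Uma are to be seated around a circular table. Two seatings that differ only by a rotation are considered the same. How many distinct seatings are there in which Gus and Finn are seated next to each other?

Treat {Gus, Finn} as one unit (2 internal orders) and seat the resulting 8 units around the table: (7)! circular arrangements.
So 2 × (7)! = 2 × 5040 = 10080.

10080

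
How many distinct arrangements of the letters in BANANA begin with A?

30

With the first slot taken by A, it remains to arrange the other 5 letters (BNANA).
Those 5 letters have A appearing twice and N appearing twice, giving (5)!/(2!·2!) = 30.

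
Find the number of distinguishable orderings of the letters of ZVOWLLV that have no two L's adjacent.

900

Total arrangements of ZVOWLLV: 7!/(2!·2!) = 1260.
Arrangements with the L's together: treat LL as one letter, giving (6)!/(2!) = 360.
Subtracting, 1260 − 360 = 900 arrangements keep the L's apart.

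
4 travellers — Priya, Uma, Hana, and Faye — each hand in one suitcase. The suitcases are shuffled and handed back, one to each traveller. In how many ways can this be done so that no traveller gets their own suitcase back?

Count assignments avoiding every fixed point. For any j of the 4 travellers fixed to their own suitcase, the other 4−j can be arranged in (4−j)! ways.
By inclusion–exclusion this is Σ_{j=0}^{4} (−1)^j C(4,j)·(4−j)!.
Computing: 24 − 24 + 12 − 4 + 1 = 9.

9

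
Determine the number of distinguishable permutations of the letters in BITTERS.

2520

BITTERS has 7 letters with T appearing twice.
The number of distinct arrangements is 7!/(2!) = 5040/2 = 2520.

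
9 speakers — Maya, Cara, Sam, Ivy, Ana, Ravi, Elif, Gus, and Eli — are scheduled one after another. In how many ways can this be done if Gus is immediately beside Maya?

80640

Place the 7 others and the Gus-Maya pair as 8 objects in a line; the pair has 2 internal arrangements.
That gives 2 × 8! = 2 × 40320 = 80640.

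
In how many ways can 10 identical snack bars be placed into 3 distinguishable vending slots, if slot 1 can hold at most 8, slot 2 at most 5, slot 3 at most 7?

42

Without the upper bounds there are C(12,2) = 66 ways to split 10 among 3 vending slots.
Subtract solutions that violate a single cap (substitute x_i' = x_i − (cap_i+1)): x_1 ≥ 9 gives C(3,2) = 3; x_2 ≥ 6 gives C(6,2) = 15; x_3 ≥ 8 gives C(4,2) = 6. Together 24.
No two caps can be exceeded simultaneously, so the pair terms are all 0.
By inclusion–exclusion the count is 66 − 24 + 0 = 42.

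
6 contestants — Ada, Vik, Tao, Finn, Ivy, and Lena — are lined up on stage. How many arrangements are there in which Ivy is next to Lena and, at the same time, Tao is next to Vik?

Treat {Ivy,Lena} as one block (2 orders) and {Tao,Vik} as another (2 orders).
That leaves 4 units to arrange: 2 × 2 × 4! = 4 × 24 = 96.

96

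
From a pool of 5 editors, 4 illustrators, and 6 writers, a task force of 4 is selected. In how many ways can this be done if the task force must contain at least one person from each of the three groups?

With no constraint there are C(15,4) = 1365 possible selections.
Subtract selections that omit an entire group: no editors → C(10,4) = 210; no illustrators → C(11,4) = 330; no writers → C(9,4) = 126.
Add back selections omitting two groups (i.e. drawn from a single group): C(5,4) + C(4,4) + C(6,4) = 21.
By inclusion–exclusion: 1365 − 666 + 21 = 720.

720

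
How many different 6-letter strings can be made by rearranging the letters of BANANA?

60

The 6 letters of BANANA have repeats: A appearing 3 times and N appearing twice.
The number of distinct arrangements is 6!/(3!·2!) = 720/12 = 60.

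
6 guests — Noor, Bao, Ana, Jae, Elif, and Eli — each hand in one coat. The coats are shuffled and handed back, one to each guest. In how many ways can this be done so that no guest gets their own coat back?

265

Count assignments avoiding every fixed point. For any j of the 6 guests fixed to their own coat, the other 6−j can be arranged in (6−j)! ways.
By inclusion–exclusion this is Σ_{j=0}^{6} (−1)^j C(6,j)·(6−j)!.
Computing: 720 − 720 + 360 − 120 + 30 − 6 + 1 = 265.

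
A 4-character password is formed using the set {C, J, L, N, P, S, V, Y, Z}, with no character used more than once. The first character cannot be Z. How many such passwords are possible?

The first character has 9−1 = 8 choices (anything except Z).
The remaining 3 characters are filled from the other 8 symbols without repetition: 8 × 7 × 6 = 336.
Total: 8 × 336 = 2688.

2688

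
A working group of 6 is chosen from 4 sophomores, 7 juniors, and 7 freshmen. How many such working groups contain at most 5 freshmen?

Split by how many freshmen are chosen (0 through 5).
Sum: C(7,0)·C(11,6) + C(7,1)·C(11,5) + C(7,2)·C(11,4) + C(7,3)·C(11,3) + C(7,4)·C(11,2) + C(7,5)·C(11,1) = 462 + 3234 + 6930 + 5775 + 1925 + 231 = 18557.

18557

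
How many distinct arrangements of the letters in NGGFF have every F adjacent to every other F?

Treat the 2 copies of F as a single block. The multiset to arrange is then {FF, G, G, N}, 4 items in all.
That gives (4)!/(2!) = 12 arrangements.

12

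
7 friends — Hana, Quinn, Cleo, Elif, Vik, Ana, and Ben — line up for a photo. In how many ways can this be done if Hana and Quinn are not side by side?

There are 7! = 5040 arrangements in all. If Hana and Quinn are adjacent, merging them into one block gives 2·(6)! = 1440 arrangements.
Complementary counting: 5040 − 1440 = 3600.

3600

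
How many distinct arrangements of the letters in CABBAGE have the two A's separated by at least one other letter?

Total arrangements of CABBAGE: 7!/(2!·2!) = 1260.
Arrangements with the A's together: treat AA as one letter, giving (6)!/(2!) = 360.
Hence 1260 − 360 = 900.

900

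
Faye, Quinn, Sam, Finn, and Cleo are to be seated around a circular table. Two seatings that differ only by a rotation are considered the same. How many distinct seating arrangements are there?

Seat Faye anywhere (absorbing the rotational symmetry), then permute the other 4: (4)! = 24.

24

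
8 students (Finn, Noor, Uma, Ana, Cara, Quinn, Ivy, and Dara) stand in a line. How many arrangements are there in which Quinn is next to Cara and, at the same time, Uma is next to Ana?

2880

Treat {Quinn,Cara} as one block (2 orders) and {Uma,Ana} as another (2 orders).
That leaves 6 units to arrange: 2 × 2 × 6! = 4 × 720 = 2880.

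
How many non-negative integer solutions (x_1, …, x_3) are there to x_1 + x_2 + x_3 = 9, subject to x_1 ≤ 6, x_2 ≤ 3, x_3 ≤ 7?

Without the upper bounds there are C(11,2) = 55 ways to split 9 among 3 variables.
Subtract solutions that violate a single cap (substitute x_i' = x_i − (cap_i+1)): x_1 ≥ 7 gives C(4,2) = 6; x_2 ≥ 4 gives C(7,2) = 21; x_3 ≥ 8 gives C(3,2) = 3. Together 30.
No two caps can be exceeded simultaneously, so the pair terms are all 0.
By inclusion–exclusion the count is 55 − 30 + 0 = 25.

25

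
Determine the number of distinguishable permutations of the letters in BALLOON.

1260

Letter multiplicities in BALLOON: A×1, B×1, L×2, N×1, O×2.
The number of distinct arrangements is 7!/(2!·2!) = 5040/4 = 1260.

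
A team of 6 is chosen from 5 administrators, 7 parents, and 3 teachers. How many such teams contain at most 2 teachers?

Split by how many teachers are chosen (0 through 2).
Sum: C(3,0)·C(12,6) + C(3,1)·C(12,5) + C(3,2)·C(12,4) = 924 + 2376 + 1485 = 4785.

4785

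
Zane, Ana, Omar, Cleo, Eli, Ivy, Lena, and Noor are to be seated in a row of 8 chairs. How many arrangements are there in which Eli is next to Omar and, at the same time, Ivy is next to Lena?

2880

Treat {Eli,Omar} as one block (2 orders) and {Ivy,Lena} as another (2 orders).
That leaves 6 units to arrange: 2 × 2 × 6! = 4 × 720 = 2880.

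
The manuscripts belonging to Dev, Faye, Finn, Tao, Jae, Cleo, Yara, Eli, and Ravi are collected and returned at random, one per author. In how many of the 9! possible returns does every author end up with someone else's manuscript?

133496

This is the derangement count D_9: permutations of 9 items with no fixed point.
By inclusion–exclusion this is Σ_{j=0}^{9} (−1)^j C(9,j)·(9−j)!.
Computing: 362880 − 362880 + 181440 − 60480 + 15120 − 3024 + 504 − 72 + 9 − 1 = 133496.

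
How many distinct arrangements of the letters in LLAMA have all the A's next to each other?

12

Treat the 2 copies of A as a single block. The multiset to arrange is then {AA, L, L, M}, 4 items in all.
That gives (4)!/(2!) = 12 arrangements.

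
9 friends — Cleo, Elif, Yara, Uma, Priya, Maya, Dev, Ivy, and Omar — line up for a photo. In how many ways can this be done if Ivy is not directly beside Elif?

There are 9! = 362880 arrangements in all. If Ivy and Elif are adjacent, merging them into one block gives 2·(8)! = 80640 arrangements.
So 362880 − 80640 = 282240 arrangements keep them apart.

282240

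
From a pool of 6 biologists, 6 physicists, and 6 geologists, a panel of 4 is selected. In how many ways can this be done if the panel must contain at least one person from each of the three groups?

1620

Total 4-person selections from all 18: C(18,4) = 3060.
Subtract selections that omit an entire group: no biologists → C(12,4) = 495; no physicists → C(12,4) = 495; no geologists → C(12,4) = 495.
Add back selections omitting two groups (i.e. drawn from a single group): C(6,4) + C(6,4) + C(6,4) = 45.
By inclusion–exclusion: 3060 − 1485 + 45 = 1620.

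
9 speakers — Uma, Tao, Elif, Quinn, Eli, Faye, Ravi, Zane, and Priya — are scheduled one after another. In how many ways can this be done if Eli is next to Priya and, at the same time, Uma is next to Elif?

Treat {Eli,Priya} as one block (2 orders) and {Uma,Elif} as another (2 orders).
That leaves 7 units to arrange: 2 × 2 × 7! = 4 × 5040 = 20160.

20160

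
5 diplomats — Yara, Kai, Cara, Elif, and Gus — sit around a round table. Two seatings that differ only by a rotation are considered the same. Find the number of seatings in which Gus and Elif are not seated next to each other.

Without the restriction there are (4)! = 24 seatings.
Seatings with Gus beside Elif: treat them as a block with 2 internal orders, giving 2 × (3)! = 12.
Subtracting, 24 − 12 = 12.

12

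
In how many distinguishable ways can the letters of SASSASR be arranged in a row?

The 7 letters of SASSASR have repeats: A appearing twice and S appearing 4 times.
So there are 7! / (4!·2!) = 105 distinguishable arrangements.

105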